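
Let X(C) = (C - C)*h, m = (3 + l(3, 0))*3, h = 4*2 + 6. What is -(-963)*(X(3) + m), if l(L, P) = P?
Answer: 8667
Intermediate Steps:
h = 14 (h = 8 + 6 = 14)
m = 9 (m = (3 + 0)*3 = 3*3 = 9)
X(C) = 0 (X(C) = (C - C)*14 = 0*14 = 0)
-(-963)*(X(3) + m) = -(-963)*(0 + 9) = -(-963)*9 = -321*(-27) = 8667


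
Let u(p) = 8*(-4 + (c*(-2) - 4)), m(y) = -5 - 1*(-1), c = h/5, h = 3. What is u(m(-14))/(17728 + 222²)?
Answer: -92/83765 ≈ -0.0010983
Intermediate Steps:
c = ⅗ (c = 3/5 = 3*(⅕) = ⅗ ≈ 0.60000)
m(y) = -4 (m(y) = -5 + 1 = -4)
u(p) = -368/5 (u(p) = 8*(-4 + ((⅗)*(-2) - 4)) = 8*(-4 + (-6/5 - 4)) = 8*(-4 - 26/5) = 8*(-46/5) = -368/5)
u(m(-14))/(17728 + 222²) = -368/(5*(17728 + 222²)) = -368/(5*(17728 + 49284)) = -368/5/67012 = -368/5*1/67012 = -92/83765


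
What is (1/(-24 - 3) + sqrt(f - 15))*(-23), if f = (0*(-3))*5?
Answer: 23/27 - 23*I*sqrt(15) ≈ 0.85185 - 89.079*I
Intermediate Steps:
f = 0 (f = 0*5 = 0)
(1/(-24 - 3) + sqrt(f - 15))*(-23) = (1/(-24 - 3) + sqrt(0 - 15))*(-23) = (1/(-27) + sqrt(-15))*(-23) = (-1/27 + I*sqrt(15))*(-23) = 23/27 - 23*I*sqrt(15)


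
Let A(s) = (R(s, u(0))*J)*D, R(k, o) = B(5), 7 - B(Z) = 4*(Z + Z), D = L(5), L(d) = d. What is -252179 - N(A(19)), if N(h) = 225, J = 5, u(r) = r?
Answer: -252404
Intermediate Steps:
D = 5
B(Z) = 7 - 8*Z (B(Z) = 7 - 4*(Z + Z) = 7 - 4*2*Z = 7 - 8*Z)
R(k, o) = -33 (R(k, o) = 7 - 8*5 = 7 - 40 = -33)
A(s) = -825 (A(s) = -33*5*5 = -165*5 = -825)
-252179 - N(A(19)) = -252179 - 1*225 = -252179 - 225 = -252404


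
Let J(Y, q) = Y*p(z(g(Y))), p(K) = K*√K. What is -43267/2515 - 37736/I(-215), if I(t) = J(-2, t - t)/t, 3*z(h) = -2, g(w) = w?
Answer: -43267/2515 - 3042465*I*√6 ≈ -17.204 - 7.4525e+6*I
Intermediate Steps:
z(h) = -⅔ (z(h) = (⅓)*(-2) = -⅔)
p(K) = K^(3/2)
J(Y, q) = -2*I*Y*√6/9 (J(Y, q) = Y*(-⅔)^(3/2) = Y*(-2*I*√6/9) = -2*I*Y*√6/9)
I(t) = 4*I*√6/(9*t) (I(t) = (-2/9*I*(-2)*√6)/t = (4*I*√6/9)/t = 4*I*√6/(9*t))
-43267/2515 - 37736/I(-215) = -43267/2515 - 37736*645*I*√6/8 = -43267/2515 - 3042465*I*√6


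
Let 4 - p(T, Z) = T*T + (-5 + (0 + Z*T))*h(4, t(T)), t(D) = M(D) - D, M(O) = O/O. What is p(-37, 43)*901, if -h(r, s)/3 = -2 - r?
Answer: 24654063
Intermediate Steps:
M(O) = 1
t(D) = 1 - D
h(r, s) = 6 + 3*r (h(r, s) = -3*(-2 - r) = 6 + 3*r)
p(T, Z) = 94 - T² - 18*T*Z (p(T, Z) = 4 - (T*T + (-5 + (0 + Z*T))*(6 + 3*4)) = 4 - (T² + (-5 + (0 + T*Z))*(6 + 12)) = 4 - (T² + (-5 + T*Z)*18) = 4 - (T² + (-90 + 18*T*Z)) = 4 - (-90 + T² + 18*T*Z) = 4 + (90 - T² - 18*T*Z) = 94 - T² - 18*T*Z)
p(-37, 43)*901 = (94 - 1*(-37)² - 18*(-37)*43)*901 = (94 - 1*1369 + 28638)*901 = (94 - 1369 + 28638)*901 = 27363*901 = 24654063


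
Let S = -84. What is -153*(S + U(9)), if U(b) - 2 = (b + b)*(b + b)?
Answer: -37026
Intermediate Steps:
U(b) = 2 + 4*b**2 (U(b) = 2 + (b + b)*(b + b) = 2 + (2*b)*(2*b) = 2 + 4*b**2)
-153*(S + U(9)) = -153*(-84 + (2 + 4*9**2)) = -153*(-84 + (2 + 4*81)) = -153*(-84 + (2 + 324)) = -153*(-84 + 326) = -153*242 = -37026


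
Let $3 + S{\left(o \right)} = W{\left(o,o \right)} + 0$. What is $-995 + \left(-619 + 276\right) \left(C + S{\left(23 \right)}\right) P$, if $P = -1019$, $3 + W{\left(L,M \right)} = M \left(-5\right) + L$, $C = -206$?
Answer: $-106254163$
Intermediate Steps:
$W{\left(L,M \right)} = -3 + L - 5 M$ ($W{\left(L,M \right)} = -3 + \left(M \left(-5\right) + L\right) = -3 + \left(- 5 M + L\right) = -3 + \left(L - 5 M\right) = -3 + L - 5 M$)
$S{\left(o \right)} = -6 - 4 o$ ($S{\left(o \right)} = -3 + \left(\left(-3 + o - 5 o\right) + 0\right) = -3 + \left(\left(-3 - 4 o\right) + 0\right) = -3 - \left(3 + 4 o\right) = -6 - 4 o$)
$-995 + \left(-619 + 276\right) \left(C + S{\left(23 \right)}\right) P = -995 + \left(-619 + 276\right) \left(-206 - 98\right) \left(-1019\right) = -995 + - 343 \left(-206 - 98\right) \left(-1019\right) = -995 + \left(-343\right) \left(-304\right) \left(-1019\right) = -995 + 104272 \left(-1019\right) = -995 - 106253168 = -106254163$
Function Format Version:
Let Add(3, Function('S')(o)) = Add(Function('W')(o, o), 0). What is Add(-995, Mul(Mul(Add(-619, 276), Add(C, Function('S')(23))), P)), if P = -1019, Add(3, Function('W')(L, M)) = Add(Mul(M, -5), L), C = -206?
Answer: -106254163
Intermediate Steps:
Function('W')(L, M) = Add(-3, L, Mul(-5, M)) (Function('W')(L, M) = Add(-3, Add(Mul(M, -5), L)) = Add(-3, Add(Mul(-5, M), L)) = Add(-3, Add(L, Mul(-5, M))) = Add(-3, L, Mul(-5, M)))
Function('S')(o) = Add(-6, Mul(-4, o)) (Function('S')(o) = Add(-3, Add(Add(-3, o, Mul(-5, o)), 0)) = Add(-3, Add(Add(-3, Mul(-4, o)), 0)) = Add(-3, Add(-3, Mul(-4, o))) = Add(-6, Mul(-4, o)))
Add(-995, Mul(Mul(Add(-619, 276), Add(C, Function('S')(23))), P)) = Add(-995, Mul(Mul(Add(-619, 276), Add(-206, Add(-6, Mul(-4, 23)))), -1019)) = Add(-995, Mul(Mul(-343, Add(-206, Add(-6, -92))), -1019)) = Add(-995, Mul(Mul(-343, Add(-206, -98)), -1019)) = Add(-995, Mul(Mul(-343, -304), -1019)) = Add(-995, Mul(104272, -1019)) = Add(-995, -106253168) = -106254163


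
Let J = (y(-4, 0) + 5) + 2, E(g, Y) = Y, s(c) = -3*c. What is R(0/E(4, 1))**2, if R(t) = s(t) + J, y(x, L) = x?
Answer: 9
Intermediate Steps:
J = 3 (J = (-4 + 5) + 2 = 1 + 2 = 3)
R(t) = 3 - 3*t (R(t) = -3*t + 3 = 3 - 3*t)
R(0/E(4, 1))**2 = (3 - 0/1)**2 = (3 - 0)**2 = (3 - 3*0)**2 = (3 + 0)**2 = 3**2 = 9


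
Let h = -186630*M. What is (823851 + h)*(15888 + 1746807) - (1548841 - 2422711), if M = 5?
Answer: -192659926935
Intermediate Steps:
h = -933150 (h = -186630*5 = -933150)
(823851 + h)*(15888 + 1746807) - (1548841 - 2422711) = (823851 - 933150)*(15888 + 1746807) - (1548841 - 2422711) = -109299*1762695 - 1*(-873870) = -192660800805 + 873870 = -192659926935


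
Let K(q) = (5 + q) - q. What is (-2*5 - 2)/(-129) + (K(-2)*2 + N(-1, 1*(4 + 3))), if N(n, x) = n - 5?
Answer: 176/43 ≈ 4.0930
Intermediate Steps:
K(q) = 5
N(n, x) = -5 + n
(-2*5 - 2)/(-129) + (K(-2)*2 + N(-1, 1*(4 + 3))) = (-2*5 - 2)/(-129) + (5*2 + (-5 - 1)) = (-10 - 2)*(-1/129) + (10 - 6) = -12*(-1/129) + 4 = 4/43 + 4 = 176/43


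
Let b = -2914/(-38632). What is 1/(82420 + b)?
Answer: 19316/1592026177 ≈ 1.2133e-5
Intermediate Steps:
b = 1457/19316 (b = -2914*(-1/38632) = 1457/19316 ≈ 0.075430)
1/(82420 + b) = 1/(82420 + 1457/19316) = 1/(1592026177/19316) = 19316/1592026177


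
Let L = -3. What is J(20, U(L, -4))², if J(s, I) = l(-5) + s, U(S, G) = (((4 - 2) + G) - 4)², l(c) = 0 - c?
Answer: 625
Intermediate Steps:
l(c) = -c
U(S, G) = (-2 + G)² (U(S, G) = ((2 + G) - 4)² = (-2 + G)²)
J(s, I) = 5 + s (J(s, I) = -1*(-5) + s = 5 + s)
J(20, U(L, -4))² = (5 + 20)² = 25² = 625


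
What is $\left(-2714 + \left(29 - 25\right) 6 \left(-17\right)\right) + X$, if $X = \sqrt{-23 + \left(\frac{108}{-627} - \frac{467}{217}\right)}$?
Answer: $-3122 + \frac{i \sqrt{52089462502}}{45353} \approx -3122.0 + 5.0323 i$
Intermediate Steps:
$X = \frac{i \sqrt{52089462502}}{45353}$ ($X = \sqrt{-23 + \left(108 \left(- \frac{1}{627}\right) - \frac{467}{217}\right)} = \sqrt{-23 - \frac{105415}{45353}} = \sqrt{- \frac{1148534}{45353}} = \frac{i \sqrt{52089462502}}{45353} \approx 5.0323 i$)
$\left(-2714 + \left(29 - 25\right) 6 \left(-17\right)\right) + X = \left(-2714 + \left(29 - 25\right) 6 \left(-17\right)\right) + \frac{i \sqrt{52089462502}}{45353} = \left(-2714 + 4 \left(-102\right)\right) + \frac{i \sqrt{52089462502}}{45353} = \left(-2714 - 408\right) + \frac{i \sqrt{52089462502}}{45353} = -3122 + \frac{i \sqrt{52089462502}}{45353}$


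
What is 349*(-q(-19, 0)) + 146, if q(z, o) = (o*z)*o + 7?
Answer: -2297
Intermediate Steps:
q(z, o) = 7 + z*o**2 (q(z, o) = z*o**2 + 7 = 7 + z*o**2)
349*(-q(-19, 0)) + 146 = 349*(-(7 - 19*0**2)) + 146 = 349*(-(7 - 19*0)) + 146 = 349*(-(7 + 0)) + 146 = 349*(-1*7) + 146 = 349*(-7) + 146 = -2443 + 146 = -2297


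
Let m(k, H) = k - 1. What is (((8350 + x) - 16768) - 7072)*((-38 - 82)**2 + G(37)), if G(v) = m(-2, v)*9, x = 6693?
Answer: -126439281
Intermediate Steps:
m(k, H) = -1 + k
G(v) = -27 (G(v) = (-1 - 2)*9 = -3*9 = -27)
(((8350 + x) - 16768) - 7072)*((-38 - 82)**2 + G(37)) = (((8350 + 6693) - 16768) - 7072)*((-38 - 82)**2 - 27) = ((15043 - 16768) - 7072)*((-120)**2 - 27) = (-1725 - 7072)*(14400 - 27) = -8797*14373 = -126439281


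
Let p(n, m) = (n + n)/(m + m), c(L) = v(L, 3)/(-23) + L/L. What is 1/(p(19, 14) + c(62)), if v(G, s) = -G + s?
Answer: 322/1585 ≈ 0.20315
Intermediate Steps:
v(G, s) = s - G
c(L) = 20/23 + L/23 (c(L) = (3 - L)/(-23) + L/L = (3 - L)*(-1/23) + 1 = (-3/23 + L/23) + 1 = 20/23 + L/23)
p(n, m) = n/m (p(n, m) = (2*n)/((2*m)) = (2*n)*(1/(2*m)) = n/m)
1/(p(19, 14) + c(62)) = 1/(19/14 + (20/23 + (1/23)*62)) = 1/(19*(1/14) + (20/23 + 62/23)) = 1/(19/14 + 82/23) = 1/(1585/322) = 322/1585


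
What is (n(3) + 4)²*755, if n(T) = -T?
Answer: 755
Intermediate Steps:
(n(3) + 4)²*755 = (-1*3 + 4)²*755 = (-3 + 4)²*755 = 1²*755 = 1*755 = 755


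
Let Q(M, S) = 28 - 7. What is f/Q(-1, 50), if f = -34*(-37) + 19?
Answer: 1277/21 ≈ 60.810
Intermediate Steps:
Q(M, S) = 21
f = 1277 (f = 1258 + 19 = 1277)
f/Q(-1, 50) = 1277/21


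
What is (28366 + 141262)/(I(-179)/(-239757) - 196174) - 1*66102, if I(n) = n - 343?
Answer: -259090669461199/3919507433 ≈ -66103.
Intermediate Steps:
I(n) = -343 + n
(28366 + 141262)/(I(-179)/(-239757) - 196174) - 1*66102 = (28366 + 141262)/((-343 - 179)/(-239757) - 196174) - 1*66102 = 169628/(-522*(-1/239757) - 196174) - 66102 = 169628/(174/79919 - 196174) - 66102 = 169628/(-15678029732/79919) - 66102 = 169628*(-79919/15678029732) - 66102 = -3389125033/3919507433 - 66102 = -259090669461199/3919507433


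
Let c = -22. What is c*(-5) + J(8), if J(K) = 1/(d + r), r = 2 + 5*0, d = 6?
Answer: 881/8 ≈ 110.13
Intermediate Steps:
r = 2 (r = 2 + 0 = 2)
J(K) = 1/8 (J(K) = 1/(6 + 2) = 1/8)
c*(-5) + J(8) = -22*(-5) + 1/8 = 110 + 1/8 = 881/8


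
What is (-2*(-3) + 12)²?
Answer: 324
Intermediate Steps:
(-2*(-3) + 12)² = (6 + 12)² = 18² = 324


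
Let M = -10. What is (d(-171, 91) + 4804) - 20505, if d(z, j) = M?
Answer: -15711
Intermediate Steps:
d(z, j) = -10
(d(-171, 91) + 4804) - 20505 = (-10 + 4804) - 20505 = 4794 - 20505 = -15711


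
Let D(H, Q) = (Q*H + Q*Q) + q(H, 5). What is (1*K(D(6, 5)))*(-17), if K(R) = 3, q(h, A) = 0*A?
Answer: -51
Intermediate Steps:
q(h, A) = 0
D(H, Q) = Q**2 + H*Q (D(H, Q) = (Q*H + Q*Q) + 0 = (H*Q + Q**2) + 0 = (Q**2 + H*Q) + 0 = Q**2 + H*Q)
(1*K(D(6, 5)))*(-17) = (1*3)*(-17) = 3*(-17) = -51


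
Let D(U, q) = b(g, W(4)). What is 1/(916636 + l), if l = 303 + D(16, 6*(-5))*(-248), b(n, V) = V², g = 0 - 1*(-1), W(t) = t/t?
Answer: 1/916691 ≈ 1.0909e-6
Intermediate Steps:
W(t) = 1
g = 1 (g = 0 + 1 = 1)
D(U, q) = 1 (D(U, q) = 1² = 1)
l = 55 (l = 303 + 1*(-248) = 303 - 248 = 55)
1/(916636 + l) = 1/(916636 + 55) = 1/916691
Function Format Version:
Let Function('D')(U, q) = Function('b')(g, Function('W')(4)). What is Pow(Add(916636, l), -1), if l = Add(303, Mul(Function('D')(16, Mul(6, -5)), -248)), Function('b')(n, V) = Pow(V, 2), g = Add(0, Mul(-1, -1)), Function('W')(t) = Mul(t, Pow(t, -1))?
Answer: Rational(1, 916691) ≈ 1.0909e-6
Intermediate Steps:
Function('W')(t) = 1
g = 1 (g = Add(0, 1) = 1)
Function('D')(U, q) = 1 (Function('D')(U, q) = Pow(1, 2) = 1)
l = 55 (l = Add(303, Mul(1, -248)) = Add(303, -248) = 55)
Pow(Add(916636, l), -1) = Pow(Add(916636, 55), -1) = Pow(916691, -1) = Rational(1, 916691)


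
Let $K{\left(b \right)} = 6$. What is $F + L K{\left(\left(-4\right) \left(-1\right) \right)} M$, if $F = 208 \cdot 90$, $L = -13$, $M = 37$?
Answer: $15834$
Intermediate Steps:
$F = 18720$
$F + L K{\left(\left(-4\right) \left(-1\right) \right)} M = 18720 + \left(-13\right) 6 \cdot 37 = 18720 - 2886 = 15834$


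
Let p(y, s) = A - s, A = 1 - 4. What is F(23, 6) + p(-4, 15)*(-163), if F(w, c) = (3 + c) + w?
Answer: 2966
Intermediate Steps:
A = -3
F(w, c) = 3 + c + w
p(y, s) = -3 - s
F(23, 6) + p(-4, 15)*(-163) = (3 + 6 + 23) + (-3 - 1*15)*(-163) = 32 + (-3 - 15)*(-163) = 32 - 18*(-163) = 32 + 2934 = 2966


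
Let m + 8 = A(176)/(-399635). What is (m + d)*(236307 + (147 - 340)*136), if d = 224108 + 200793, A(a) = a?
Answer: 35668462239308861/399635 ≈ 8.9253e+10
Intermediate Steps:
d = 424901
m = -3197256/399635 (m = -8 + 176/(-399635) = -8 + 176*(-1/399635) = -8 - 176/399635 = -3197256/399635 ≈ -8.0004)
(m + d)*(236307 + (147 - 340)*136) = (-3197256/399635 + 424901)*(236307 + (147 - 340)*136) = 169802113879*(236307 - 193*136)/399635 = 169802113879*(236307 - 26248)/399635 = (169802113879/399635)*210059 = 35668462239308861/399635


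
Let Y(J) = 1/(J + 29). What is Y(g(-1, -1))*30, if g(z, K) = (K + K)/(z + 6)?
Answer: 150/143 ≈ 1.0490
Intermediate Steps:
g(z, K) = 2*K/(6 + z) (g(z, K) = (2*K)/(6 + z) = 2*K/(6 + z))
Y(J) = 1/(29 + J)
Y(g(-1, -1))*30 = 30/(29 + 2*(-1)/(6 - 1)) = 30/(29 + 2*(-1)/5) = 30/(29 + 2*(-1)*(1/5)) = 30/(29 - 2/5) = 30/(143/5) = (5/143)*30 = 150/143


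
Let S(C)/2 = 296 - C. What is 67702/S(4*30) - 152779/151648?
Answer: 319159209/1668128 ≈ 191.33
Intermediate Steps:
S(C) = 592 - 2*C (S(C) = 2*(296 - C) = 592 - 2*C)
67702/S(4*30) - 152779/151648 = 67702/(592 - 8*30) - 152779/151648 = 67702/(592 - 2*120) - 152779*1/151648 = 67702/(592 - 240) - 152779/151648 = 67702/352 - 152779/151648 = 67702*(1/352) - 152779/151648 = 33851/176 - 152779/151648 = 319159209/1668128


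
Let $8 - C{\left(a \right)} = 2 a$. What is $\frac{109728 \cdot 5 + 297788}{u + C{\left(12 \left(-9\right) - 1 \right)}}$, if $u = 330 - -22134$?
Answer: $\frac{423214}{11345} \approx 37.304$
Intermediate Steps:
$u = 22464$ ($u = 330 + 22134 = 22464$)
$C{\left(a \right)} = 8 - 2 a$
$\frac{109728 \cdot 5 + 297788}{u + C{\left(12 \left(-9\right) - 1 \right)}} = \frac{109728 \cdot 5 + 297788}{22464 - \left(-8 + 2 \left(12 \left(-9\right) - 1\right)\right)} = \frac{548640 + 297788}{22464 - \left(-8 + 2 \left(-108 - 1\right)\right)} = \frac{846428}{22464 + \left(8 - -218\right)} = \frac{846428}{22464 + \left(8 + 218\right)} = \frac{846428}{22464 + 226} = \frac{846428}{22690} = 846428 \cdot \frac{1}{22690} = \frac{423214}{11345}$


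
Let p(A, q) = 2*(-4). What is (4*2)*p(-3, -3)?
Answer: -64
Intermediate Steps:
p(A, q) = -8
(4*2)*p(-3, -3) = (4*2)*(-8) = 8*(-8) = -64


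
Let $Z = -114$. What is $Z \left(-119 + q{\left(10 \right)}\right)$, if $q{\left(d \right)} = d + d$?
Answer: $11286$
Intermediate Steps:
$q{\left(d \right)} = 2 d$
$Z \left(-119 + q{\left(10 \right)}\right) = - 114 \left(-119 + 2 \cdot 10\right) = - 114 \left(-119 + 20\right) = \left(-114\right) \left(-99\right) = 11286$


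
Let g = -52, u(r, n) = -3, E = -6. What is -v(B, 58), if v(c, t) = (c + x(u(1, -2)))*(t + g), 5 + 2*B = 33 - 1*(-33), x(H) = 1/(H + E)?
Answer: -547/3 ≈ -182.33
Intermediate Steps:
x(H) = 1/(-6 + H) (x(H) = 1/(H - 6) = 1/(-6 + H))
B = 61/2 (B = -5/2 + (33 - 1*(-33))/2 = -5/2 + (33 + 33)/2 = -5/2 + (1/2)*66 = -5/2 + 33 = 61/2 ≈ 30.500)
v(c, t) = (-52 + t)*(-1/9 + c) (v(c, t) = (c + 1/(-6 - 3))*(t - 52) = (c + 1/(-9))*(-52 + t) = (c - 1/9)*(-52 + t) = (-1/9 + c)*(-52 + t) = (-52 + t)*(-1/9 + c))
-v(B, 58) = -(52/9 - 52*61/2 - 1/9*58 + (61/2)*58) = -(52/9 - 1586 - 58/9 + 1769) = -1*547/3 = -547/3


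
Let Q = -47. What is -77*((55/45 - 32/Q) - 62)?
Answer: 1957417/423 ≈ 4627.5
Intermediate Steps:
-77*((55/45 - 32/Q) - 62) = -77*((55/45 - 32/(-47)) - 62) = -77*((55*(1/45) - 32*(-1/47)) - 62) = -77*((11/9 + 32/47) - 62) = -77*(805/423 - 62) = -77*(-25421/423) = 1957417/423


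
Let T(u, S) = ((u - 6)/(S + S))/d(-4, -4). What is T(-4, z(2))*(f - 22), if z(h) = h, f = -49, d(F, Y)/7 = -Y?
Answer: 355/56 ≈ 6.3393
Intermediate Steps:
d(F, Y) = -7*Y (d(F, Y) = 7*(-Y) = -7*Y)
T(u, S) = (-6 + u)/(56*S) (T(u, S) = ((u - 6)/(S + S))/((-7*(-4))) = ((-6 + u)/((2*S)))/28 = ((-6 + u)*(1/(2*S)))*(1/28) = ((-6 + u)/(2*S))*(1/28) = (-6 + u)/(56*S))
T(-4, z(2))*(f - 22) = ((1/56)*(-6 - 4)/2)*(-49 - 22) = ((1/56)*(½)*(-10))*(-71) = -5/56*(-71) = 355/56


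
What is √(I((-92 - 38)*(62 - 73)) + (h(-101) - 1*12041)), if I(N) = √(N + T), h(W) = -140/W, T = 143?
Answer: √(-122816101 + 112211*√13)/101 ≈ 109.54*I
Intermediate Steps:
I(N) = √(143 + N) (I(N) = √(N + 143) = √(143 + N))
√(I((-92 - 38)*(62 - 73)) + (h(-101) - 1*12041)) = √(√(143 + (-92 - 38)*(62 - 73)) + (-140/(-101) - 1*12041)) = √(√(143 - 130*(-11)) + (-140*(-1/101) - 12041)) = √(√(143 + 1430) + (140/101 - 12041)) = √(√1573 - 1216001/101) = √(11*√13 - 1216001/101) = √(-1216001/101 + 11*√13)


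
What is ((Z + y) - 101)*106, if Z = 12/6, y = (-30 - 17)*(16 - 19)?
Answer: 4452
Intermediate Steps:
y = 141 (y = -47*(-3) = 141)
Z = 2 (Z = 12*(⅙) = 2)
((Z + y) - 101)*106 = ((2 + 141) - 101)*106 = (143 - 101)*106 = 42*106 = 4452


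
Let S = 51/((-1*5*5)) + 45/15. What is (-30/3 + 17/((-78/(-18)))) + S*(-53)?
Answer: -18511/325 ≈ -56.957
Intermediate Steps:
S = 24/25 (S = 51/((-5*5)) + 45*(1/15) = 51/(-25) + 3 = 51*(-1/25) + 3 = -51/25 + 3 = 24/25 ≈ 0.96000)
(-30/3 + 17/((-78/(-18)))) + S*(-53) = (-30/3 + 17/((-78/(-18)))) + (24/25)*(-53) = (-30*⅓ + 17/((-78*(-1/18)))) - 1272/25 = (-10 + 17/(13/3)) - 1272/25 = (-10 + 17*(3/13)) - 1272/25 = (-10 + 51/13) - 1272/25 = -79/13 - 1272/25 = -18511/325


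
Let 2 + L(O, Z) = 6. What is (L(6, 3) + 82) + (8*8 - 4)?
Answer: 146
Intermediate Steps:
L(O, Z) = 4 (L(O, Z) = -2 + 6 = 4)
(L(6, 3) + 82) + (8*8 - 4) = (4 + 82) + (8*8 - 4) = 86 + (64 - 4) = 86 + 60 = 146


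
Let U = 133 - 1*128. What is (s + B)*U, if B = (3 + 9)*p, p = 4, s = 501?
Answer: 2745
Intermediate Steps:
U = 5 (U = 133 - 128 = 5)
B = 48 (B = (3 + 9)*4 = 12*4 = 48)
(s + B)*U = (501 + 48)*5 = 549*5 = 2745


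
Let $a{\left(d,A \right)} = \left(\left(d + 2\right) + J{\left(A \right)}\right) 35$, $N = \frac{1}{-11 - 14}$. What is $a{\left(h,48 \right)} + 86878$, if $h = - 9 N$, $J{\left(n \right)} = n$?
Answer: $\frac{443203}{5} \approx 88641.0$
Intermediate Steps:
$N = - \frac{1}{25}$ ($N = \frac{1}{-25} = - \frac{1}{25} \approx -0.04$)
$h = \frac{9}{25}$ ($h = \left(-9\right) \left(- \frac{1}{25}\right) = \frac{9}{25} \approx 0.36$)
$a{\left(d,A \right)} = 70 + 35 A + 35 d$ ($a{\left(d,A \right)} = \left(\left(d + 2\right) + A\right) 35 = \left(\left(2 + d\right) + A\right) 35 = \left(2 + A + d\right) 35 = 70 + 35 A + 35 d$)
$a{\left(h,48 \right)} + 86878 = \left(70 + 35 \cdot 48 + 35 \cdot \frac{9}{25}\right) + 86878 = \left(70 + 1680 + \frac{63}{5}\right) + 86878 = \frac{8813}{5} + 86878 = \frac{443203}{5}$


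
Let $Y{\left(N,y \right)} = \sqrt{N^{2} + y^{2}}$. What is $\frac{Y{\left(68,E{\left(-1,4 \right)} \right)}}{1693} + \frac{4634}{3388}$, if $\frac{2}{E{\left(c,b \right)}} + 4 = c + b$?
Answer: $\frac{331}{242} + \frac{2 \sqrt{1157}}{1693} \approx 1.408$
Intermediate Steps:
$E{\left(c,b \right)} = \frac{2}{-4 + b + c}$ ($E{\left(c,b \right)} = \frac{2}{-4 + \left(c + b\right)} = \frac{2}{-4 + \left(b + c\right)} = \frac{2}{-4 + b + c}$)
$\frac{Y{\left(68,E{\left(-1,4 \right)} \right)}}{1693} + \frac{4634}{3388} = \frac{\sqrt{68^{2} + \left(\frac{2}{-4 + 4 - 1}\right)^{2}}}{1693} + \frac{4634}{3388} = \sqrt{4624 + \left(\frac{2}{-1}\right)^{2}} \cdot \frac{1}{1693} + 4634 \cdot \frac{1}{3388} = \sqrt{4624 + \left(2 \left(-1\right)\right)^{2}} \cdot \frac{1}{1693} + \frac{331}{242} = \sqrt{4624 + \left(-2\right)^{2}} \cdot \frac{1}{1693} + \frac{331}{242} = \sqrt{4624 + 4} \cdot \frac{1}{1693} + \frac{331}{242} = \sqrt{4628} \cdot \frac{1}{1693} + \frac{331}{242} = 2 \sqrt{1157} \cdot \frac{1}{1693} + \frac{331}{242} = \frac{2 \sqrt{1157}}{1693} + \frac{331}{242} = \frac{331}{242} + \frac{2 \sqrt{1157}}{1693}$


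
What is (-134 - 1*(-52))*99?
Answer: -8118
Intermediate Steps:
(-134 - 1*(-52))*99 = (-134 + 52)*99 = -82*99 = -8118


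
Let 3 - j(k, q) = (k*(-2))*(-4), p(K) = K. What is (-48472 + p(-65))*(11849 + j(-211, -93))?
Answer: -657190980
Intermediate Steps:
j(k, q) = 3 - 8*k (j(k, q) = 3 - k*(-2)*(-4) = 3 - (-2*k)*(-4) = 3 - 8*k)
(-48472 + p(-65))*(11849 + j(-211, -93)) = (-48472 - 65)*(11849 + (3 - 8*(-211))) = -48537*(11849 + (3 + 1688)) = -48537*(11849 + 1691) = -48537*13540 = -657190980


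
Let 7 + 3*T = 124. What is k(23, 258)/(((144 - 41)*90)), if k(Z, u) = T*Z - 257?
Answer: 64/927 ≈ 0.069040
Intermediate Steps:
T = 39 (T = -7/3 + (⅓)*124 = -7/3 + 124/3 = 39)
k(Z, u) = -257 + 39*Z (k(Z, u) = 39*Z - 257 = -257 + 39*Z)
k(23, 258)/(((144 - 41)*90)) = (-257 + 39*23)/(((144 - 41)*90)) = (-257 + 897)/((103*90)) = 640/9270 = 640*(1/9270) = 64/927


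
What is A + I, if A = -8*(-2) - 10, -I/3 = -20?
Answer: 66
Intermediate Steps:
I = 60 (I = -3*(-20) = 60)
A = 6 (A = 16 - 10 = 6)
A + I = 6 + 60 = 66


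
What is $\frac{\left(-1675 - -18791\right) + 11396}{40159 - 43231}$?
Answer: $- \frac{297}{32} \approx -9.2813$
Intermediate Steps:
$\frac{\left(-1675 - -18791\right) + 11396}{40159 - 43231} = \frac{\left(-1675 + 18791\right) + 11396}{-3072} = \left(17116 + 11396\right) \left(- \frac{1}{3072}\right) = 28512 \left(- \frac{1}{3072}\right) = - \frac{297}{32}$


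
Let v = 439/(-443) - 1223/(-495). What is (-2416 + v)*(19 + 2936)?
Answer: -104305210972/14619 ≈ -7.1349e+6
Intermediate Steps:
v = 324484/219285 (v = 439*(-1/443) - 1223*(-1/495) = -439/443 + 1223/495 = 324484/219285 ≈ 1.4797)
(-2416 + v)*(19 + 2936) = (-2416 + 324484/219285)*(19 + 2936) = -529468076/219285*2955 = -104305210972/14619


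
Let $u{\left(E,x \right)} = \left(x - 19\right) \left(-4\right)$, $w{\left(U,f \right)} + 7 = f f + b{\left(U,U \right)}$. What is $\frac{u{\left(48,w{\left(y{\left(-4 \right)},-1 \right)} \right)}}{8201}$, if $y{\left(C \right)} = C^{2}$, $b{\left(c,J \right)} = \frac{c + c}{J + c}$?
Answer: $\frac{96}{8201} \approx 0.011706$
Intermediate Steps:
$b{\left(c,J \right)} = \frac{2 c}{J + c}$
$w{\left(U,f \right)} = -6 + f^{2}$ ($w{\left(U,f \right)} = -7 + \left(f f + \frac{2 U}{U + U}\right) = -7 + \left(f^{2} + \frac{2 U}{2 U}\right) = -7 + \left(f^{2} + 2 U \frac{1}{2 U}\right) = -7 + \left(f^{2} + 1\right) = -7 + \left(1 + f^{2}\right) = -6 + f^{2}$)
$u{\left(E,x \right)} = 76 - 4 x$ ($u{\left(E,x \right)} = \left(x - 19\right) \left(-4\right) = \left(-19 + x\right) \left(-4\right) = 76 - 4 x$)
$\frac{u{\left(48,w{\left(y{\left(-4 \right)},-1 \right)} \right)}}{8201} = \frac{76 - 4 \left(-6 + \left(-1\right)^{2}\right)}{8201} = \left(76 - 4 \left(-6 + 1\right)\right) \frac{1}{8201} = \left(76 - -20\right) \frac{1}{8201} = \left(76 + 20\right) \frac{1}{8201} = 96 \cdot \frac{1}{8201} = \frac{96}{8201}$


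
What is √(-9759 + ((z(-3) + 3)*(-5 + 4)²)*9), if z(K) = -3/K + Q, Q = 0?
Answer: I*√9723 ≈ 98.605*I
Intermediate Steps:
z(K) = -3/K (z(K) = -3/K + 0 = -3/K)
√(-9759 + ((z(-3) + 3)*(-5 + 4)²)*9) = √(-9759 + ((-3/(-3) + 3)*(-5 + 4)²)*9) = √(-9759 + ((-3*(-⅓) + 3)*(-1)²)*9) = √(-9759 + ((1 + 3)*1)*9) = √(-9759 + (4*1)*9) = √(-9759 + 4*9) = √(-9759 + 36) = √(-9723) = I*√9723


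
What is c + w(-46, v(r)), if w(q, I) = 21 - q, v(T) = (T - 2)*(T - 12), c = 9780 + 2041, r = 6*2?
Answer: 11888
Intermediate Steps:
r = 12
c = 11821
v(T) = (-12 + T)*(-2 + T) (v(T) = (-2 + T)*(-12 + T) = (-12 + T)*(-2 + T))
c + w(-46, v(r)) = 11821 + (21 - 1*(-46)) = 11821 + (21 + 46) = 11821 + 67 = 11888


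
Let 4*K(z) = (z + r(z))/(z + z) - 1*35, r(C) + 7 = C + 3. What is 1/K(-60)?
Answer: -120/1019 ≈ -0.11776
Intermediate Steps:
r(C) = -4 + C (r(C) = -7 + (C + 3) = -7 + (3 + C) = -4 + C)
K(z) = -35/4 + (-4 + 2*z)/(8*z) (K(z) = ((z + (-4 + z))/(z + z) - 1*35)/4 = ((-4 + 2*z)/((2*z)) - 35)/4 = ((-4 + 2*z)*(1/(2*z)) - 35)/4 = ((-4 + 2*z)/(2*z) - 35)/4 = (-35 + (-4 + 2*z)/(2*z))/4 = -35/4 + (-4 + 2*z)/(8*z))
1/K(-60) = 1/((½)*(-1 - 17*(-60))/(-60)) = 1/((½)*(-1/60)*(-1 + 1020)) = 1/((½)*(-1/60)*1019) = 1/(-1019/120) = -120/1019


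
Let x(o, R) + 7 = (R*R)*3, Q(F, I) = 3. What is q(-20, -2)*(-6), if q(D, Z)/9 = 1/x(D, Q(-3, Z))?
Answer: -27/10 ≈ -2.7000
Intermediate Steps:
x(o, R) = -7 + 3*R**2 (x(o, R) = -7 + (R*R)*3 = -7 + R**2*3 = -7 + 3*R**2)
q(D, Z) = 9/20 (q(D, Z) = 9/(-7 + 3*3**2) = 9/(-7 + 3*9) = 9/(-7 + 27) = 9/20)
q(-20, -2)*(-6) = (9/20)*(-6) = -27/10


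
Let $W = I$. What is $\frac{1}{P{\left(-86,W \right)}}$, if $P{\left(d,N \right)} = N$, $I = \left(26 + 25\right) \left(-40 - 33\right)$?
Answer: $- \frac{1}{3723} \approx -0.0002686$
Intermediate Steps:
$I = -3723$ ($I = 51 \left(-73\right) = -3723$)
$W = -3723$
$\frac{1}{P{\left(-86,W \right)}} = \frac{1}{-3723} = - \frac{1}{3723}$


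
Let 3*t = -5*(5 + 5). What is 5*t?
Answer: -250/3 ≈ -83.333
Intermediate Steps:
t = -50/3 (t = (-5*(5 + 5))/3 = (-5*10)/3 = (⅓)*(-50) = -50/3 ≈ -16.667)
5*t = 5*(-50/3) = -250/3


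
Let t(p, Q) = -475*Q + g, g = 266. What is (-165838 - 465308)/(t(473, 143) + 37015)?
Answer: 315573/15322 ≈ 20.596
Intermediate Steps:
t(p, Q) = 266 - 475*Q (t(p, Q) = -475*Q + 266 = 266 - 475*Q)
(-165838 - 465308)/(t(473, 143) + 37015) = (-165838 - 465308)/((266 - 475*143) + 37015) = -631146/((266 - 67925) + 37015) = -631146/(-67659 + 37015) = -631146/(-30644) = -631146*(-1/30644) = 315573/15322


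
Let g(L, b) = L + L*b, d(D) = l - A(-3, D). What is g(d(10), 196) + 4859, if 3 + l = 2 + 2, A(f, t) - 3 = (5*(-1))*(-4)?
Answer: 525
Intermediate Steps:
A(f, t) = 23 (A(f, t) = 3 + (5*(-1))*(-4) = 3 - 5*(-4) = 3 + 20 = 23)
l = 1 (l = -3 + (2 + 2) = -3 + 4 = 1)
d(D) = -22 (d(D) = 1 - 1*23 = 1 - 23 = -22)
g(d(10), 196) + 4859 = -22*(1 + 196) + 4859 = -22*197 + 4859 = -4334 + 4859 = 525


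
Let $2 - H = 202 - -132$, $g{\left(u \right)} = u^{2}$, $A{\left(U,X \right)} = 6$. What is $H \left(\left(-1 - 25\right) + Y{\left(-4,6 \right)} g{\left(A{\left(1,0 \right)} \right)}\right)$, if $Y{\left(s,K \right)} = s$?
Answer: $56440$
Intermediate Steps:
$H = -332$ ($H = 2 - \left(202 - -132\right) = 2 - \left(202 + 132\right) = 2 - 334 = -332$)
$H \left(\left(-1 - 25\right) + Y{\left(-4,6 \right)} g{\left(A{\left(1,0 \right)} \right)}\right) = - 332 \left(\left(-1 - 25\right) - 4 \cdot 6^{2}\right) = - 332 \left(\left(-1 - 25\right) - 144\right) = - 332 \left(-26 - 144\right) = \left(-332\right) \left(-170\right) = 56440$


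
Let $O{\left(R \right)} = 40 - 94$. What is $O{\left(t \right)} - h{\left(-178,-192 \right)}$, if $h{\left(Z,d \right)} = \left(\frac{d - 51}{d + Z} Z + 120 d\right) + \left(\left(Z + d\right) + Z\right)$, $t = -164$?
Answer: $\frac{4375417}{185} \approx 23651.0$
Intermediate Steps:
$O{\left(R \right)} = -54$ ($O{\left(R \right)} = 40 - 94 = -54$)
$h{\left(Z,d \right)} = 2 Z + 121 d + \frac{Z \left(-51 + d\right)}{Z + d}$ ($h{\left(Z,d \right)} = \left(\frac{-51 + d}{Z + d} Z + 120 d\right) + \left(d + 2 Z\right) = \left(\frac{Z \left(-51 + d\right)}{Z + d} + 120 d\right) + \left(d + 2 Z\right) = \left(120 d + \frac{Z \left(-51 + d\right)}{Z + d}\right) + \left(d + 2 Z\right) = 2 Z + 121 d + \frac{Z \left(-51 + d\right)}{Z + d}$)
$O{\left(t \right)} - h{\left(-178,-192 \right)} = -54 - \frac{\left(-51\right) \left(-178\right) + 2 \left(-178\right)^{2} + 121 \left(-192\right)^{2} + 124 \left(-178\right) \left(-192\right)}{-178 - 192} = -54 - \frac{9078 + 2 \cdot 31684 + 121 \cdot 36864 + 4237824}{-370} = -54 - - \frac{9078 + 63368 + 4460544 + 4237824}{370} = -54 - \left(- \frac{1}{370}\right) 8770814 = -54 - - \frac{4385407}{185} = -54 + \frac{4385407}{185} = \frac{4375417}{185}$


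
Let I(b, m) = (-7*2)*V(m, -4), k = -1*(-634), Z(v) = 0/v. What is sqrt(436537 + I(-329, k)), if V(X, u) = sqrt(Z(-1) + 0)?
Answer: sqrt(436537) ≈ 660.71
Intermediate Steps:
Z(v) = 0
V(X, u) = 0 (V(X, u) = sqrt(0 + 0) = sqrt(0) = 0)
k = 634
I(b, m) = 0 (I(b, m) = -7*2*0 = -14*0 = 0)
sqrt(436537 + I(-329, k)) = sqrt(436537 + 0) = sqrt(436537)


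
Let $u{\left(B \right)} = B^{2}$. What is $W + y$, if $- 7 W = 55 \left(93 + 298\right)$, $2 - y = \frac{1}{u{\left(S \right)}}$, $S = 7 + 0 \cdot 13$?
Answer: $- \frac{150438}{49} \approx -3070.2$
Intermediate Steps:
$S = 7$ ($S = 7 + 0 = 7$)
$y = \frac{97}{49}$ ($y = 2 - \frac{1}{7^{2}} = 2 - \frac{1}{49} = \frac{97}{49} \approx 1.9796$)
$W = - \frac{21505}{7}$ ($W = - \frac{55 \left(93 + 298\right)}{7} = - \frac{55 \cdot 391}{7} = \left(- \frac{1}{7}\right) 21505 = - \frac{21505}{7} \approx -3072.1$)
$W + y = - \frac{21505}{7} + \frac{97}{49} = - \frac{150438}{49}$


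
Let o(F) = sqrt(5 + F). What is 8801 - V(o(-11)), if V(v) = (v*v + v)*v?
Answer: 8807 + 6*I*sqrt(6) ≈ 8807.0 + 14.697*I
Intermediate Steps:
V(v) = v*(v + v**2) (V(v) = (v**2 + v)*v = (v + v**2)*v = v*(v + v**2))
8801 - V(o(-11)) = 8801 - (sqrt(5 - 11))**2*(1 + sqrt(5 - 11)) = 8801 - (sqrt(-6))**2*(1 + sqrt(-6)) = 8801 - (I*sqrt(6))**2*(1 + I*sqrt(6)) = 8801 - (-6)*(1 + I*sqrt(6)) = 8801 - (-6 - 6*I*sqrt(6)) = 8801 + (6 + 6*I*sqrt(6)) = 8807 + 6*I*sqrt(6)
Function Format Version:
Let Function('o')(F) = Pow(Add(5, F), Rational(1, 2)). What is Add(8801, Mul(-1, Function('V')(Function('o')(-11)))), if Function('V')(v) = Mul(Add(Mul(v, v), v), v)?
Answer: Add(8807, Mul(6, I, Pow(6, Rational(1, 2)))) ≈ Add(8807.0, Mul(14.697, I))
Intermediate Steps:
Function('V')(v) = Mul(v, Add(v, Pow(v, 2))) (Function('V')(v) = Mul(Add(Pow(v, 2), v), v) = Mul(Add(v, Pow(v, 2)), v) = Mul(v, Add(v, Pow(v, 2))))
Add(8801, Mul(-1, Function('V')(Function('o')(-11)))) = Add(8801, Mul(-1, Mul(Pow(Pow(Add(5, -11), Rational(1, 2)), 2), Add(1, Pow(Add(5, -11), Rational(1, 2)))))) = Add(8801, Mul(-1, Mul(Pow(Pow(-6, Rational(1, 2)), 2), Add(1, Pow(-6, Rational(1, 2)))))) = Add(8801, Mul(-1, Mul(Pow(Mul(I, Pow(6, Rational(1, 2))), 2), Add(1, Mul(I, Pow(6, Rational(1, 2))))))) = Add(8801, Mul(-1, Mul(-6, Add(1, Mul(I, Pow(6, Rational(1, 2))))))) = Add(8801, Mul(-1, Add(-6, Mul(-6, I, Pow(6, Rational(1, 2)))))) = Add(8801, Add(6, Mul(6, I, Pow(6, Rational(1, 2))))) = Add(8807, Mul(6, I, Pow(6, Rational(1, 2))))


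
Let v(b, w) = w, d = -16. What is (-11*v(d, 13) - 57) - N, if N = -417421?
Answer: 417221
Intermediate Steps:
(-11*v(d, 13) - 57) - N = (-11*13 - 57) - 1*(-417421) = (-143 - 57) + 417421 = -200 + 417421 = 417221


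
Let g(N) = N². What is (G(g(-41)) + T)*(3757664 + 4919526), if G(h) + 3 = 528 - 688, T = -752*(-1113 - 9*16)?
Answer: 8200820946190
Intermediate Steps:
T = 945264 (T = -752*(-1113 - 144) = -752*(-1257) = 945264)
G(h) = -163 (G(h) = -3 + (528 - 688) = -3 - 160 = -163)
(G(g(-41)) + T)*(3757664 + 4919526) = (-163 + 945264)*(3757664 + 4919526) = 945101*8677190 = 8200820946190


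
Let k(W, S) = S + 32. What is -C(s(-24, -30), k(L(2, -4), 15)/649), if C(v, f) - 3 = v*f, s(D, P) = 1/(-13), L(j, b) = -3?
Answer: -25264/8437 ≈ -2.9944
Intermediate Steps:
k(W, S) = 32 + S
s(D, P) = -1/13
C(v, f) = 3 + f*v (C(v, f) = 3 + v*f = 3 + f*v)
-C(s(-24, -30), k(L(2, -4), 15)/649) = -(3 + ((32 + 15)/649)*(-1/13)) = -(3 + (47*(1/649))*(-1/13)) = -(3 + (47/649)*(-1/13)) = -(3 - 47/8437) = -1*25264/8437 = -25264/8437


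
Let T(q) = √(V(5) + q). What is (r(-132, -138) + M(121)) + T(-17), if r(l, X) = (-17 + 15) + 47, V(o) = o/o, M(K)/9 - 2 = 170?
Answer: 1593 + 4*I ≈ 1593.0 + 4.0*I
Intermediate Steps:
M(K) = 1548 (M(K) = 18 + 9*170 = 18 + 1530 = 1548)
V(o) = 1
T(q) = √(1 + q)
r(l, X) = 45 (r(l, X) = -2 + 47 = 45)
(r(-132, -138) + M(121)) + T(-17) = (45 + 1548) + √(1 - 17) = 1593 + √(-16) = 1593 + 4*I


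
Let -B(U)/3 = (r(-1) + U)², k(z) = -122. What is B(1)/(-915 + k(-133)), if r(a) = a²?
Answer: 12/1037 ≈ 0.011572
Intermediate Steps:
B(U) = -3*(1 + U)² (B(U) = -3*((-1)² + U)² = -3*(1 + U)²)
B(1)/(-915 + k(-133)) = (-3*(1 + 1)²)/(-915 - 122) = -3*2²/(-1037) = -3*4*(-1/1037) = -12*(-1/1037) = 12/1037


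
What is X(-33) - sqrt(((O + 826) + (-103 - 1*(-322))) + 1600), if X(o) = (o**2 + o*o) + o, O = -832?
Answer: 2145 - 7*sqrt(37) ≈ 2102.4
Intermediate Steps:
X(o) = o + 2*o**2 (X(o) = (o**2 + o**2) + o = 2*o**2 + o = o + 2*o**2)
X(-33) - sqrt(((O + 826) + (-103 - 1*(-322))) + 1600) = -33*(1 + 2*(-33)) - sqrt(((-832 + 826) + (-103 - 1*(-322))) + 1600) = -33*(1 - 66) - sqrt((-6 + (-103 + 322)) + 1600) = -33*(-65) - sqrt((-6 + 219) + 1600) = 2145 - sqrt(213 + 1600) = 2145 - sqrt(1813) = 2145 - 7*sqrt(37)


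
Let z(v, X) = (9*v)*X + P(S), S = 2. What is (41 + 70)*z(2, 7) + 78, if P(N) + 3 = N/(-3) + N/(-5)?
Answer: 68063/5 ≈ 13613.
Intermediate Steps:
P(N) = -3 - 8*N/15 (P(N) = -3 + (N/(-3) + N/(-5)) = -3 + (N*(-⅓) + N*(-⅕)) = -3 + (-N/3 - N/5) = -3 - 8*N/15)
z(v, X) = -61/15 + 9*X*v (z(v, X) = (9*v)*X + (-3 - 8/15*2) = 9*X*v + (-3 - 16/15) = 9*X*v - 61/15 = -61/15 + 9*X*v)
(41 + 70)*z(2, 7) + 78 = (41 + 70)*(-61/15 + 9*7*2) + 78 = 111*(-61/15 + 126) + 78 = 111*(1829/15) + 78 = 67673/5 + 78 = 68063/5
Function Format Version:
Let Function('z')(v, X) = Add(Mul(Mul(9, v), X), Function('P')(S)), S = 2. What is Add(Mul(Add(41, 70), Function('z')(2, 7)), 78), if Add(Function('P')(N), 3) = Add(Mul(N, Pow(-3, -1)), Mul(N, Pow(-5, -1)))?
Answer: Rational(68063, 5) ≈ 13613.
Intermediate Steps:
Function('P')(N) = Add(-3, Mul(Rational(-8, 15), N)) (Function('P')(N) = Add(-3, Add(Mul(N, Pow(-3, -1)), Mul(N, Pow(-5, -1)))) = Add(-3, Add(Mul(N, Rational(-1, 3)), Mul(N, Rational(-1, 5)))) = Add(-3, Add(Mul(Rational(-1, 3), N), Mul(Rational(-1, 5), N))) = Add(-3, Mul(Rational(-8, 15), N)))
Function('z')(v, X) = Add(Rational(-61, 15), Mul(9, X, v)) (Function('z')(v, X) = Add(Mul(Mul(9, v), X), Add(-3, Mul(Rational(-8, 15), 2))) = Add(Mul(9, X, v), Add(-3, Rational(-16, 15))) = Add(Mul(9, X, v), Rational(-61, 15)) = Add(Rational(-61, 15), Mul(9, X, v)))
Add(Mul(Add(41, 70), Function('z')(2, 7)), 78) = Add(Mul(Add(41, 70), Add(Rational(-61, 15), Mul(9, 7, 2))), 78) = Add(Mul(111, Add(Rational(-61, 15), 126)), 78) = Add(Mul(111, Rational(1829, 15)), 78) = Add(Rational(67673, 5), 78) = Rational(68063, 5)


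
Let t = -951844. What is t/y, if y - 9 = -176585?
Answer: 237961/44144 ≈ 5.3906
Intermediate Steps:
y = -176576 (y = 9 - 176585 = -176576)
t/y = -951844/(-176576) = -951844*(-1/176576) = 237961/44144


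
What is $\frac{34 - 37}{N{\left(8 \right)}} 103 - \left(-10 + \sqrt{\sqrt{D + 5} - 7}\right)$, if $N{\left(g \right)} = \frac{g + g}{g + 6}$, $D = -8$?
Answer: $- \frac{2083}{8} - \sqrt{-7 + i \sqrt{3}} \approx -260.7 - 2.6656 i$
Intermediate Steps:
$N{\left(g \right)} = \frac{2 g}{6 + g}$
$\frac{34 - 37}{N{\left(8 \right)}} 103 - \left(-10 + \sqrt{\sqrt{D + 5} - 7}\right) = \frac{34 - 37}{2 \cdot 8 \frac{1}{6 + 8}} \cdot 103 + \left(10 - \sqrt{\sqrt{-8 + 5} - 7}\right) = - \frac{3}{2 \cdot 8 \cdot \frac{1}{14}} \cdot 103 + \left(10 - \sqrt{\sqrt{-3} - 7}\right) = - \frac{3}{2 \cdot 8 \cdot \frac{1}{14}} \cdot 103 + \left(10 - \sqrt{i \sqrt{3} - 7}\right) = - \frac{3}{\frac{8}{7}} \cdot 103 + \left(10 - \sqrt{-7 + i \sqrt{3}}\right) = \left(-3\right) \frac{7}{8} \cdot 103 + \left(10 - \sqrt{-7 + i \sqrt{3}}\right) = \left(- \frac{21}{8}\right) 103 + \left(10 - \sqrt{-7 + i \sqrt{3}}\right) = - \frac{2163}{8} + \left(10 - \sqrt{-7 + i \sqrt{3}}\right) = - \frac{2083}{8} - \sqrt{-7 + i \sqrt{3}}$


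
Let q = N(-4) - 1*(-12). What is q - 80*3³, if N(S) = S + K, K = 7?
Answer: -2145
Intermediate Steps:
N(S) = 7 + S (N(S) = S + 7 = 7 + S)
q = 15 (q = (7 - 4) - 1*(-12) = 3 + 12 = 15)
q - 80*3³ = 15 - 80*3³ = 15 - 80*27 = 15 - 2160 = -2145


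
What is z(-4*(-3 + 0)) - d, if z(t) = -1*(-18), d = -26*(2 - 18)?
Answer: -398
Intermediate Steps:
d = 416 (d = -26*(-16) = 416)
z(t) = 18
z(-4*(-3 + 0)) - d = 18 - 1*416 = 18 - 416 = -398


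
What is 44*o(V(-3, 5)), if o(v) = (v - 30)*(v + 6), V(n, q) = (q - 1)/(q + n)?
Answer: -9856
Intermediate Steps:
V(n, q) = (-1 + q)/(n + q)
o(v) = (-30 + v)*(6 + v)
44*o(V(-3, 5)) = 44*(-180 + ((-1 + 5)/(-3 + 5))² - 24*(-1 + 5)/(-3 + 5)) = 44*(-180 + (4/2)² - 24*4/2) = 44*(-180 + ((½)*4)² - 12*4) = 44*(-180 + 2² - 24*2) = 44*(-180 + 4 - 48) = 44*(-224) = -9856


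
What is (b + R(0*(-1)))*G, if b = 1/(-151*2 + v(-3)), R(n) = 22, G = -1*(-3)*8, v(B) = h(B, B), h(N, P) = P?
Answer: 161016/305 ≈ 527.92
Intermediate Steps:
v(B) = B
G = 24 (G = 3*8 = 24)
b = -1/305 (b = 1/(-151*2 - 3) = 1/(-302 - 3) = 1/(-305) = -1/305 ≈ -0.0032787)
(b + R(0*(-1)))*G = (-1/305 + 22)*24 = (6709/305)*24 = 161016/305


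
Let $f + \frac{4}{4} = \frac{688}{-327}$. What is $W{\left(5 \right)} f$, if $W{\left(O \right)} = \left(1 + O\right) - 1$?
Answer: $- \frac{5075}{327} \approx -15.52$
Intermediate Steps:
$f = - \frac{1015}{327}$ ($f = -1 + \frac{688}{-327} = -1 + 688 \left(- \frac{1}{327}\right) = -1 - \frac{688}{327} = - \frac{1015}{327} \approx -3.104$)
$W{\left(O \right)} = O$
$W{\left(5 \right)} f = 5 \left(- \frac{1015}{327}\right) = - \frac{5075}{327}$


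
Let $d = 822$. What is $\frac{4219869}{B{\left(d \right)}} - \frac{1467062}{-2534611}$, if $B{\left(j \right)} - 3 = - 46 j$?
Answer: $- \frac{3546752746267}{31943702433} \approx -111.03$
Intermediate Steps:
$B{\left(j \right)} = 3 - 46 j$
$\frac{4219869}{B{\left(d \right)}} - \frac{1467062}{-2534611} = \frac{4219869}{3 - 37812} - \frac{1467062}{-2534611} = \frac{4219869}{3 - 37812} - - \frac{1467062}{2534611} = \frac{4219869}{-37809} + \frac{1467062}{2534611} = 4219869 \left(- \frac{1}{37809}\right) + \frac{1467062}{2534611} = - \frac{1406623}{12603} + \frac{1467062}{2534611} = - \frac{3546752746267}{31943702433}$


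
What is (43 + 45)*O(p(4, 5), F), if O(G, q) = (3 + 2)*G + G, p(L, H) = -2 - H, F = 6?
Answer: -3696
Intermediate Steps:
O(G, q) = 6*G (O(G, q) = 5*G + G = 6*G)
(43 + 45)*O(p(4, 5), F) = (43 + 45)*(6*(-2 - 1*5)) = 88*(6*(-2 - 5)) = 88*(6*(-7)) = 88*(-42) = -3696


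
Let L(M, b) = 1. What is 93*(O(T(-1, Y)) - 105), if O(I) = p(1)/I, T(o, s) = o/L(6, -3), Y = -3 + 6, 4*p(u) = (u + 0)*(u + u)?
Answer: -19623/2 ≈ -9811.5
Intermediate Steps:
p(u) = u**2/2 (p(u) = ((u + 0)*(u + u))/4 = (u*(2*u))/4 = (2*u**2)/4 = u**2/2)
Y = 3
T(o, s) = o (T(o, s) = o/1 = o*1 = o)
O(I) = 1/(2*I) (O(I) = ((1/2)*1**2)/I = ((1/2)*1)/I = 1/(2*I))
93*(O(T(-1, Y)) - 105) = 93*((1/2)/(-1) - 105) = 93*((1/2)*(-1) - 105) = 93*(-1/2 - 105) = 93*(-211/2) = -19623/2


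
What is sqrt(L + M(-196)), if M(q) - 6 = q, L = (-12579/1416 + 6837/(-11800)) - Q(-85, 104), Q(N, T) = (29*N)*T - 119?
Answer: sqrt(89210906871)/590 ≈ 506.24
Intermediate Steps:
Q(N, T) = -119 + 29*N*T (Q(N, T) = 29*N*T - 119 = -119 + 29*N*T)
L = 1513170269/5900 (L = (-12579/1416 + 6837/(-11800)) - (-119 + 29*(-85)*104) = (-12579*1/1416 + 6837*(-1/11800)) - (-119 - 256360) = (-4193/472 - 6837/11800) - 1*(-256479) = -55831/5900 + 256479 = 1513170269/5900 ≈ 2.5647e+5)
M(q) = 6 + q
sqrt(L + M(-196)) = sqrt(1513170269/5900 + (6 - 196)) = sqrt(1513170269/5900 - 190) = sqrt(1512049269/5900) = sqrt(89210906871)/590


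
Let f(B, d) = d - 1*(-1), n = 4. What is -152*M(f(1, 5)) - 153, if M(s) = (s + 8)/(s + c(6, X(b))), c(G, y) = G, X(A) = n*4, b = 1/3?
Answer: -991/3 ≈ -330.33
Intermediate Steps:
b = ⅓ ≈ 0.33333
X(A) = 16 (X(A) = 4*4 = 16)
f(B, d) = 1 + d (f(B, d) = d + 1 = 1 + d)
M(s) = (8 + s)/(6 + s) (M(s) = (s + 8)/(s + 6) = (8 + s)/(6 + s))
-152*M(f(1, 5)) - 153 = -152*(8 + (1 + 5))/(6 + (1 + 5)) - 153 = -152*(8 + 6)/(6 + 6) - 153 = -152*14/12 - 153 = -38*14/3 - 153 = -152*7/6 - 153 = -532/3 - 153 = -991/3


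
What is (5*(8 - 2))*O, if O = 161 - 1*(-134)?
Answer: 8850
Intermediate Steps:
O = 295 (O = 161 + 134 = 295)
(5*(8 - 2))*O = (5*(8 - 2))*295 = (5*6)*295 = 30*295 = 8850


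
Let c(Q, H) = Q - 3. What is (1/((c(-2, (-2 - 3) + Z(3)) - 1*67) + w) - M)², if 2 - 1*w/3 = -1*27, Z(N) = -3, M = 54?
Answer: 654481/225 ≈ 2908.8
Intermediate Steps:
w = 87 (w = 6 - (-3)*27 = 6 - 3*(-27) = 6 + 81 = 87)
c(Q, H) = -3 + Q
(1/((c(-2, (-2 - 3) + Z(3)) - 1*67) + w) - M)² = (1/(((-3 - 2) - 1*67) + 87) - 1*54)² = (1/((-5 - 67) + 87) - 54)² = (1/(-72 + 87) - 54)² = (1/15 - 54)² = (-809/15)² = 654481/225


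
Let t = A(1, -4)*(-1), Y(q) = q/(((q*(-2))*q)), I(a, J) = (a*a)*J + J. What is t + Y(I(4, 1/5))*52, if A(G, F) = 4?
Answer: -198/17 ≈ -11.647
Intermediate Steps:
I(a, J) = J + J*a² (I(a, J) = a²*J + J = J*a² + J = J + J*a²)
Y(q) = -1/(2*q) (Y(q) = q/(((-2*q)*q)) = q/((-2*q²)) = q*(-1/(2*q²)) = -1/(2*q))
t = -4 (t = 4*(-1) = -4)
t + Y(I(4, 1/5))*52 = -4 - 5/(1 + 4²)/2*52 = -4 - 5/(1 + 16)/2*52 = -4 - 1/(2*((⅕)*17))*52 = -4 - 1/(2*17/5)*52 = -4 - ½*5/17*52 = -4 - 5/34*52 = -4 - 130/17 = -198/17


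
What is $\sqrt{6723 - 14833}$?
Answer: $i \sqrt{8110} \approx 90.056 i$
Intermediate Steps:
$\sqrt{6723 - 14833} = \sqrt{-8110} = i \sqrt{8110}$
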